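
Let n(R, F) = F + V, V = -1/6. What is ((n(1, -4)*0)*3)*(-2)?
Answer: 0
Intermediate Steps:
V = -⅙ (V = -1*⅙ = -⅙ ≈ -0.16667)
n(R, F) = -⅙ + F (n(R, F) = F - ⅙ = -⅙ + F)
((n(1, -4)*0)*3)*(-2) = (((-⅙ - 4)*0)*3)*(-2) = (-25/6*0*3)*(-2) = (0*3)*(-2) = 0*(-2) = 0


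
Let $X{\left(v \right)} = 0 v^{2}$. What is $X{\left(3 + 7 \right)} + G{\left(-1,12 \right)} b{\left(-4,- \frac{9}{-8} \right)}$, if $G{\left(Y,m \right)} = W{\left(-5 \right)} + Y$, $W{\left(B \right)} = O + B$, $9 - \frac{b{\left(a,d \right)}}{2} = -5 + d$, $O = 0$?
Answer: $- \frac{309}{2} \approx -154.5$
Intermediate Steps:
$b{\left(a,d \right)} = 28 - 2 d$ ($b{\left(a,d \right)} = 18 - 2 \left(-5 + d\right) = 18 - \left(-10 + 2 d\right) = 28 - 2 d$)
$W{\left(B \right)} = B$ ($W{\left(B \right)} = 0 + B = B$)
$X{\left(v \right)} = 0$
$G{\left(Y,m \right)} = -5 + Y$
$X{\left(3 + 7 \right)} + G{\left(-1,12 \right)} b{\left(-4,- \frac{9}{-8} \right)} = 0 + \left(-5 - 1\right) \left(28 - 2 \left(- \frac{9}{-8}\right)\right) = 0 - 6 \left(28 - 2 \left(\left(-9\right) \left(- \frac{1}{8}\right)\right)\right) = 0 - 6 \left(28 - \frac{9}{4}\right) = 0 - \frac{309}{2} = - \frac{309}{2}$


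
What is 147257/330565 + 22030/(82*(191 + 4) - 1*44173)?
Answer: -3132202919/9316313395 ≈ -0.33621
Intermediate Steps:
147257/330565 + 22030/(82*(191 + 4) - 1*44173) = 147257*(1/330565) + 22030/(82*195 - 44173) = 147257/330565 + 22030/(15990 - 44173) = 147257/330565 + 22030/(-28183) = 147257/330565 + 22030*(-1/28183) = 147257/330565 - 22030/28183 = -3132202919/9316313395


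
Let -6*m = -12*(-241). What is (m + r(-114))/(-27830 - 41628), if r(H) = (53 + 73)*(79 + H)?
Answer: 2446/34729 ≈ 0.070431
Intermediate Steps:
m = -482 (m = -(-2)*(-241) = -1/6*2892 = -482)
r(H) = 9954 + 126*H (r(H) = 126*(79 + H) = 9954 + 126*H)
(m + r(-114))/(-27830 - 41628) = (-482 + (9954 + 126*(-114)))/(-27830 - 41628) = (-482 + (9954 - 14364))/(-69458) = (-482 - 4410)*(-1/69458) = -4892*(-1/69458) = 2446/34729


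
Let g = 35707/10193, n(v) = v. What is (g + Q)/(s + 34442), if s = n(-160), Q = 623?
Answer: 3192973/174718213 ≈ 0.018275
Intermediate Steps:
s = -160
g = 35707/10193 (g = 35707*(1/10193) = 35707/10193 ≈ 3.5031)
(g + Q)/(s + 34442) = (35707/10193 + 623)/(-160 + 34442) = (6385946/10193)/34282 = (6385946/10193)*(1/34282) = 3192973/174718213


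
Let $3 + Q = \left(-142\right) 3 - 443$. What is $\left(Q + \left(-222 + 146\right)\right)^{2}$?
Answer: $898704$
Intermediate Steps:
$Q = -872$ ($Q = -3 - 869 = -872$)
$\left(Q + \left(-222 + 146\right)\right)^{2} = \left(-872 + \left(-222 + 146\right)\right)^{2} = \left(-872 - 76\right)^{2} = \left(-948\right)^{2} = 898704$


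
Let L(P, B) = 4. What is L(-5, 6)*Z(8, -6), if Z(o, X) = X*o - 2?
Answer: -200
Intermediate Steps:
Z(o, X) = -2 + X*o
L(-5, 6)*Z(8, -6) = 4*(-2 - 6*8) = 4*(-2 - 48) = 4*(-50) = -200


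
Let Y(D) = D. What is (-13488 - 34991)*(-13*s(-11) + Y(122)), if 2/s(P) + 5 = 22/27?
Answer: -702363752/113 ≈ -6.2156e+6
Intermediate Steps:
s(P) = -54/113 (s(P) = 2/(-5 + 22/27) = 2/(-113/27) = 2*(-27/113) = -54/113)
(-13488 - 34991)*(-13*s(-11) + Y(122)) = (-13488 - 34991)*(-13*(-54/113) + 122) = -48479*(702/113 + 122) = -48479*14488/113 = -702363752/113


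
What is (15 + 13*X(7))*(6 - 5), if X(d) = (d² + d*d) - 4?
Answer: 1237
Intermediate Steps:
X(d) = -4 + 2*d² (X(d) = (d² + d²) - 4 = 2*d² - 4 = -4 + 2*d²)
(15 + 13*X(7))*(6 - 5) = (15 + 13*(-4 + 2*7²))*(6 - 5) = (15 + 13*(-4 + 2*49))*1 = (15 + 13*(-4 + 98))*1 = (15 + 13*94)*1 = (15 + 1222)*1 = 1237*1 = 1237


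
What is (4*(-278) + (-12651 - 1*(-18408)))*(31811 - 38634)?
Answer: -31692835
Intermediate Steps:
(4*(-278) + (-12651 - 1*(-18408)))*(31811 - 38634) = (-1112 + (-12651 + 18408))*(-6823) = (-1112 + 5757)*(-6823) = 4645*(-6823) = -31692835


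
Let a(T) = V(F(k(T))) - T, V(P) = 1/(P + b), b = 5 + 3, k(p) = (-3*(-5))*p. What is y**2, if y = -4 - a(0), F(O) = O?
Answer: 1089/64 ≈ 17.016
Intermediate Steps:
k(p) = 15*p
b = 8
V(P) = 1/(8 + P) (V(P) = 1/(P + 8) = 1/(8 + P))
a(T) = 1/(8 + 15*T) - T
y = -33/8 (y = -4 - (1/(8 + 15*0) - 1*0) = -4 - (1/(8 + 0) + 0) = -4 - (1/8 + 0) = -4 - 1*1/8 = -4 - 1/8 = -33/8 ≈ -4.1250)
y**2 = (-33/8)**2 = 1089/64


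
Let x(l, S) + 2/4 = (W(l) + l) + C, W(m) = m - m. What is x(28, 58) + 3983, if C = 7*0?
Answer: 8021/2 ≈ 4010.5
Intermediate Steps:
W(m) = 0
C = 0
x(l, S) = -½ + l (x(l, S) = -½ + ((0 + l) + 0) = -½ + (l + 0) = -½ + l)
x(28, 58) + 3983 = (-½ + 28) + 3983 = 55/2 + 3983 = 8021/2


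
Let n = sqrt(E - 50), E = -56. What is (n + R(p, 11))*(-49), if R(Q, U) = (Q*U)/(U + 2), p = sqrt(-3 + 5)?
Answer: -539*sqrt(2)/13 - 49*I*sqrt(106) ≈ -58.635 - 504.49*I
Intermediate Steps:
n = I*sqrt(106) (n = sqrt(-56 - 50) = sqrt(-106) = I*sqrt(106) ≈ 10.296*I)
p = sqrt(2) ≈ 1.4142
R(Q, U) = Q*U/(2 + U) (R(Q, U) = (Q*U)/(2 + U) = Q*U/(2 + U))
(n + R(p, 11))*(-49) = (I*sqrt(106) + sqrt(2)*11/(2 + 11))*(-49) = (I*sqrt(106) + sqrt(2)*11/13)*(-49) = (I*sqrt(106) + sqrt(2)*11*(1/13))*(-49) = (I*sqrt(106) + 11*sqrt(2)/13)*(-49) = (11*sqrt(2)/13 + I*sqrt(106))*(-49) = -539*sqrt(2)/13 - 49*I*sqrt(106)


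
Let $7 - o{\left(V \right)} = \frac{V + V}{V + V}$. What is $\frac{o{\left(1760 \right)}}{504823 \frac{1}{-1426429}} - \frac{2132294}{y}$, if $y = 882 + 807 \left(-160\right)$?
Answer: $- \frac{959243575}{2942613267} \approx -0.32598$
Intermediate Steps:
$y = -128238$ ($y = 882 - 129120 = -128238$)
$o{\left(V \right)} = 6$ ($o{\left(V \right)} = 7 - \frac{V + V}{V + V} = 7 - \frac{2 V}{2 V} = 7 - 2 V \frac{1}{2 V} = 7 - 1 = 6$)
$\frac{o{\left(1760 \right)}}{504823 \frac{1}{-1426429}} - \frac{2132294}{y} = \frac{6}{504823 \frac{1}{-1426429}} - \frac{2132294}{-128238} = \frac{6}{504823 \left(- \frac{1}{1426429}\right)} - - \frac{1066147}{64119} = \frac{6}{- \frac{504823}{1426429}} + \frac{1066147}{64119} = 6 \left(- \frac{1426429}{504823}\right) + \frac{1066147}{64119} = - \frac{8558574}{504823} + \frac{1066147}{64119} = - \frac{959243575}{2942613267}$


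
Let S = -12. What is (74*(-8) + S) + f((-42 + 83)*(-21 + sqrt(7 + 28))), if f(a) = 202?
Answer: -402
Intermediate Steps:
(74*(-8) + S) + f((-42 + 83)*(-21 + sqrt(7 + 28))) = (74*(-8) - 12) + 202 = (-592 - 12) + 202 = -604 + 202 = -402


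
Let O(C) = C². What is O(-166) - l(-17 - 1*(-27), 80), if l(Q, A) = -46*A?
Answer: 31236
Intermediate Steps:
O(-166) - l(-17 - 1*(-27), 80) = (-166)² - (-46)*80 = 27556 - 1*(-3680) = 27556 + 3680 = 31236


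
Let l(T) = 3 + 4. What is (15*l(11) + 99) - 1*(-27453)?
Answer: 27657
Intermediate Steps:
l(T) = 7
(15*l(11) + 99) - 1*(-27453) = (15*7 + 99) - 1*(-27453) = (105 + 99) + 27453 = 204 + 27453 = 27657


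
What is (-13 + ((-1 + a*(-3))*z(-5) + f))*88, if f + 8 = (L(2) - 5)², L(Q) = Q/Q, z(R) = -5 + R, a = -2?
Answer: -4840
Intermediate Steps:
L(Q) = 1
f = 8 (f = -8 + (1 - 5)² = -8 + (-4)² = -8 + 16 = 8)
(-13 + ((-1 + a*(-3))*z(-5) + f))*88 = (-13 + ((-1 - 2*(-3))*(-5 - 5) + 8))*88 = (-13 + ((-1 + 6)*(-10) + 8))*88 = (-13 + (5*(-10) + 8))*88 = (-13 + (-50 + 8))*88 = (-13 - 42)*88 = -55*88 = -4840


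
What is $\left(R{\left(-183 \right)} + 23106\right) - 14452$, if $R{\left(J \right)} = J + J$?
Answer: $8288$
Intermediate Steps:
$R{\left(J \right)} = 2 J$
$\left(R{\left(-183 \right)} + 23106\right) - 14452 = \left(2 \left(-183\right) + 23106\right) - 14452 = \left(-366 + 23106\right) - 14452 = 22740 - 14452 = 8288$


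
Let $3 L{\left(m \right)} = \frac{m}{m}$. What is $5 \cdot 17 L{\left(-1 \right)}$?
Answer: $\frac{85}{3} \approx 28.333$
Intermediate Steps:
$L{\left(m \right)} = \frac{1}{3}$ ($L{\left(m \right)} = \frac{m \frac{1}{m}}{3} = \frac{1}{3} \cdot 1 = \frac{1}{3}$)
$5 \cdot 17 L{\left(-1 \right)} = 5 \cdot 17 \cdot \frac{1}{3} = 85 \cdot \frac{1}{3} = \frac{85}{3}$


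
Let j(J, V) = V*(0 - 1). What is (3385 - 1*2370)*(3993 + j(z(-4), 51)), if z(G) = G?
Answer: 4001130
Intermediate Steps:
j(J, V) = -V (j(J, V) = V*(-1) = -V)
(3385 - 1*2370)*(3993 + j(z(-4), 51)) = (3385 - 1*2370)*(3993 - 1*51) = (3385 - 2370)*(3993 - 51) = 1015*3942 = 4001130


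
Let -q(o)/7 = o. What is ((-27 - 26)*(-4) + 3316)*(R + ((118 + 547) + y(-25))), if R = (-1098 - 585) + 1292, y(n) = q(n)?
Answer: 1584072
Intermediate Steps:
q(o) = -7*o
y(n) = -7*n
R = -391 (R = -1683 + 1292 = -391)
((-27 - 26)*(-4) + 3316)*(R + ((118 + 547) + y(-25))) = ((-27 - 26)*(-4) + 3316)*(-391 + ((118 + 547) - 7*(-25))) = (-53*(-4) + 3316)*(-391 + (665 + 175)) = (212 + 3316)*(-391 + 840) = 3528*449 = 1584072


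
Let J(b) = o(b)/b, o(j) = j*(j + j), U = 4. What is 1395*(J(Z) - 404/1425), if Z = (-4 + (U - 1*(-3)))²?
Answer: 2347878/95 ≈ 24715.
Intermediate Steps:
Z = 9 (Z = (-4 + (4 - 1*(-3)))² = (-4 + (4 + 3))² = (-4 + 7)² = 3² = 9)
o(j) = 2*j² (o(j) = j*(2*j) = 2*j²)
J(b) = 2*b (J(b) = (2*b²)/b = 2*b)
1395*(J(Z) - 404/1425) = 1395*(2*9 - 404/1425) = 1395*(18 - 404*1/1425) = 1395*(18 - 404/1425) = 1395*(25246/1425) = 2347878/95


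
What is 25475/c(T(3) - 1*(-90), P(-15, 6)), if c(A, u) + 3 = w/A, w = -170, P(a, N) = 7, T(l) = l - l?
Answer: -229275/44 ≈ -5210.8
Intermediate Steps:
T(l) = 0
c(A, u) = -3 - 170/A
25475/c(T(3) - 1*(-90), P(-15, 6)) = 25475/(-3 - 170/(0 - 1*(-90))) = 25475/(-3 - 170/(0 + 90)) = 25475/(-3 - 170/90) = 25475/(-3 - 170*1/90) = 25475/(-3 - 17/9) = 25475/(-44/9) = 25475*(-9/44) = -229275/44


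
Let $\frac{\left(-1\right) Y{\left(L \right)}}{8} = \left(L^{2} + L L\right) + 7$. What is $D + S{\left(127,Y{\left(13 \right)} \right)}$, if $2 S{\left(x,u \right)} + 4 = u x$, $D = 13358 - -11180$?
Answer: $-150724$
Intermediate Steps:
$D = 24538$ ($D = 13358 + 11180 = 24538$)
$Y{\left(L \right)} = -56 - 16 L^{2}$ ($Y{\left(L \right)} = - 8 \left(\left(L^{2} + L L\right) + 7\right) = - 8 \left(\left(L^{2} + L^{2}\right) + 7\right) = - 8 \left(2 L^{2} + 7\right) = - 8 \left(7 + 2 L^{2}\right) = -56 - 16 L^{2}$)
$S{\left(x,u \right)} = -2 + \frac{u x}{2}$
$D + S{\left(127,Y{\left(13 \right)} \right)} = 24538 + \left(-2 + \frac{1}{2} \left(-56 - 16 \cdot 13^{2}\right) 127\right) = 24538 + \left(-2 + \frac{1}{2} \left(-56 - 2704\right) 127\right) = 24538 + \left(-2 + \frac{1}{2} \left(-2760\right) 127\right) = 24538 - 175262 = -150724$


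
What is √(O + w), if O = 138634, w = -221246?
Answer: 2*I*√20653 ≈ 287.42*I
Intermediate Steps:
√(O + w) = √(138634 - 221246) = √(-82612) = 2*I*√20653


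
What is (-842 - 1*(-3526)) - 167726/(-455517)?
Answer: 1222775354/455517 ≈ 2684.4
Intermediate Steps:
(-842 - 1*(-3526)) - 167726/(-455517) = (-842 + 3526) - 167726*(-1)/455517 = 2684 - 1*(-167726/455517) = 2684 + 167726/455517 = 1222775354/455517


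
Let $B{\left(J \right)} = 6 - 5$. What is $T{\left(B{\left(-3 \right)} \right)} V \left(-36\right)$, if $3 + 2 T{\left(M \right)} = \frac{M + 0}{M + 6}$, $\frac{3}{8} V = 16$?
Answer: $\frac{15360}{7} \approx 2194.3$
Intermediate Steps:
$V = \frac{128}{3}$ ($V = \frac{8}{3} \cdot 16 = \frac{128}{3} \approx 42.667$)
$B{\left(J \right)} = 1$ ($B{\left(J \right)} = 6 - 5 = 1$)
$T{\left(M \right)} = - \frac{3}{2} + \frac{M}{2 \left(6 + M\right)}$ ($T{\left(M \right)} = - \frac{3}{2} + \frac{\left(M + 0\right) \frac{1}{M + 6}}{2} = - \frac{3}{2} + \frac{M \frac{1}{6 + M}}{2} = - \frac{3}{2} + \frac{M}{2 \left(6 + M\right)}$)
$T{\left(B{\left(-3 \right)} \right)} V \left(-36\right) = \frac{-9 - 1}{6 + 1} \cdot \frac{128}{3} \left(-36\right) = \frac{-9 - 1}{7} \cdot \frac{128}{3} \left(-36\right) = \frac{1}{7} \left(-10\right) \frac{128}{3} \left(-36\right) = \left(- \frac{10}{7}\right) \frac{128}{3} \left(-36\right) = \left(- \frac{1280}{21}\right) \left(-36\right) = \frac{15360}{7}$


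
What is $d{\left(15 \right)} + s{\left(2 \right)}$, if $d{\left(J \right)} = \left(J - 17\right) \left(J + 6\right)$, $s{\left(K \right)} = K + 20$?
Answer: $-20$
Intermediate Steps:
$s{\left(K \right)} = 20 + K$
$d{\left(J \right)} = \left(-17 + J\right) \left(6 + J\right)$
$d{\left(15 \right)} + s{\left(2 \right)} = \left(-102 + 15^{2} - 165\right) + \left(20 + 2\right) = \left(-102 + 225 - 165\right) + 22 = -42 + 22 = -20$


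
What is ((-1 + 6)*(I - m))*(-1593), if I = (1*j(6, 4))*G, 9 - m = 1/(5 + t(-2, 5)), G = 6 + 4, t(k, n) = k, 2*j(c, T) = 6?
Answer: -169920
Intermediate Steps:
j(c, T) = 3 (j(c, T) = (½)*6 = 3)
G = 10
m = 26/3 (m = 9 - 1/(5 - 2) = 9 - 1/3 = 9 - 1*⅓ = 9 - ⅓ = 26/3 ≈ 8.6667)
I = 30 (I = (1*3)*10 = 3*10 = 30)
((-1 + 6)*(I - m))*(-1593) = ((-1 + 6)*(30 - 1*26/3))*(-1593) = (5*(30 - 26/3))*(-1593) = (5*(64/3))*(-1593) = (320/3)*(-1593) = -169920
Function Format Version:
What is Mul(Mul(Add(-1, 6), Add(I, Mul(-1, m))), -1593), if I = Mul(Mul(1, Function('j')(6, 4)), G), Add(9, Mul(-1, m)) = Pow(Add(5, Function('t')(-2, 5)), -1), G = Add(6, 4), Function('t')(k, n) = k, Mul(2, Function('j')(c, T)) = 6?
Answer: -169920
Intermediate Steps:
Function('j')(c, T) = 3 (Function('j')(c, T) = Mul(Rational(1, 2), 6) = 3)
G = 10
m = Rational(26, 3) (m = Add(9, Mul(-1, Pow(Add(5, -2), -1))) = Add(9, Mul(-1, Pow(3, -1))) = Add(9, Mul(-1, Rational(1, 3))) = Add(9, Rational(-1, 3)) = Rational(26, 3) ≈ 8.6667)
I = 30 (I = Mul(Mul(1, 3), 10) = Mul(3, 10) = 30)
Mul(Mul(Add(-1, 6), Add(I, Mul(-1, m))), -1593) = Mul(Mul(Add(-1, 6), Add(30, Mul(-1, Rational(26, 3)))), -1593) = Mul(Mul(5, Add(30, Rational(-26, 3))), -1593) = Mul(Mul(5, Rational(64, 3)), -1593) = Mul(Rational(320, 3), -1593) = -169920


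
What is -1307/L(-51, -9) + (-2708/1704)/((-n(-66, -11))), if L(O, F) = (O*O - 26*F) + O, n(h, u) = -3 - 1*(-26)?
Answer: -1820203/4546272 ≈ -0.40037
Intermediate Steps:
n(h, u) = 23 (n(h, u) = -3 + 26 = 23)
L(O, F) = O + O² - 26*F (L(O, F) = (O² - 26*F) + O = O + O² - 26*F)
-1307/L(-51, -9) + (-2708/1704)/((-n(-66, -11))) = -1307/(-51 + (-51)² - 26*(-9)) + (-2708/1704)/((-1*23)) = -1307/(-51 + 2601 + 234) - 2708*1/1704/(-23) = -1307/2784 - 677/426*(-1/23) = -1307*1/2784 + 677/9798 = -1307/2784 + 677/9798 = -1820203/4546272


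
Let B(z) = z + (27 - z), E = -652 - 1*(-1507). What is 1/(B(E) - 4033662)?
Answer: -1/4033635 ≈ -2.4792e-7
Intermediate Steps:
E = 855 (E = -652 + 1507 = 855)
B(z) = 27
1/(B(E) - 4033662) = 1/(27 - 4033662) = 1/(-4033635) = -1/4033635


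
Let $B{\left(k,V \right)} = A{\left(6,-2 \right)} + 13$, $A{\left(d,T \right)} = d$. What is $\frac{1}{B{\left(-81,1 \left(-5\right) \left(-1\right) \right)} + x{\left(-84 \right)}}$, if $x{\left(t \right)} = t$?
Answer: $- \frac{1}{65} \approx -0.015385$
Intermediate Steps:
$B{\left(k,V \right)} = 19$ ($B{\left(k,V \right)} = 6 + 13 = 19$)
$\frac{1}{B{\left(-81,1 \left(-5\right) \left(-1\right) \right)} + x{\left(-84 \right)}} = \frac{1}{19 - 84} = \frac{1}{-65} = - \frac{1}{65}$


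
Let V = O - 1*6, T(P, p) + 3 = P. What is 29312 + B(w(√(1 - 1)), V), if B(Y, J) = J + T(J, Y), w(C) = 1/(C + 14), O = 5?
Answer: 29307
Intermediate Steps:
T(P, p) = -3 + P
w(C) = 1/(14 + C)
V = -1 (V = 5 - 1*6 = 5 - 6 = -1)
B(Y, J) = -3 + 2*J (B(Y, J) = J + (-3 + J) = -3 + 2*J)
29312 + B(w(√(1 - 1)), V) = 29312 + (-3 + 2*(-1)) = 29312 + (-3 - 2) = 29312 - 5 = 29307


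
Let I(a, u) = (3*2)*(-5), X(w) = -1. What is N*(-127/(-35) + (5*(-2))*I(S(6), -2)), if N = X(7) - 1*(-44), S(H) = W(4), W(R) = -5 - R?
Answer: 456961/35 ≈ 13056.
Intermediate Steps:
S(H) = -9 (S(H) = -5 - 1*4 = -5 - 4 = -9)
I(a, u) = -30 (I(a, u) = 6*(-5) = -30)
N = 43 (N = -1 - 1*(-44) = -1 + 44 = 43)
N*(-127/(-35) + (5*(-2))*I(S(6), -2)) = 43*(-127/(-35) + (5*(-2))*(-30)) = 43*(-127*(-1/35) - 10*(-30)) = 43*(127/35 + 300) = 43*(10627/35) = 456961/35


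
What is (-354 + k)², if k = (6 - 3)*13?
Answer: 99225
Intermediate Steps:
k = 39 (k = 3*13 = 39)
(-354 + k)² = (-354 + 39)² = (-315)² = 99225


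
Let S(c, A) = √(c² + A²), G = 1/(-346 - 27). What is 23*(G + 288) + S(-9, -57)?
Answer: 2470729/373 + 3*√370 ≈ 6681.6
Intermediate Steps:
G = -1/373 (G = 1/(-373) = -1/373 ≈ -0.0026810)
S(c, A) = √(A² + c²)
23*(G + 288) + S(-9, -57) = 23*(-1/373 + 288) + √((-57)² + (-9)²) = 23*(107423/373) + √(3249 + 81) = 2470729/373 + √3330 = 2470729/373 + 3*√370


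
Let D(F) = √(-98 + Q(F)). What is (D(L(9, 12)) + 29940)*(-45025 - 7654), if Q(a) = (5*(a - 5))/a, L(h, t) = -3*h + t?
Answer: -1577209260 - 52679*I*√822/3 ≈ -1.5772e+9 - 5.0345e+5*I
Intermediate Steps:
L(h, t) = t - 3*h
Q(a) = (-25 + 5*a)/a (Q(a) = (5*(-5 + a))/a = (-25 + 5*a)/a)
D(F) = √(-93 - 25/F) (D(F) = √(-98 + (5 - 25/F)) = √(-93 - 25/F))
(D(L(9, 12)) + 29940)*(-45025 - 7654) = (√(-93 - 25/(12 - 3*9)) + 29940)*(-45025 - 7654) = (√(-93 - 25/(12 - 27)) + 29940)*(-52679) = (√(-93 - 25/(-15)) + 29940)*(-52679) = (√(-93 - 25*(-1/15)) + 29940)*(-52679) = (√(-93 + 5/3) + 29940)*(-52679) = (√(-274/3) + 29940)*(-52679) = (I*√822/3 + 29940)*(-52679) = (29940 + I*√822/3)*(-52679) = -1577209260 - 52679*I*√822/3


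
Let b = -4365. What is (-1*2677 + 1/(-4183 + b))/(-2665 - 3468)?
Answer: 22882997/52424884 ≈ 0.43649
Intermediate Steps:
(-1*2677 + 1/(-4183 + b))/(-2665 - 3468) = (-1*2677 + 1/(-4183 - 4365))/(-2665 - 3468) = (-2677 + 1/(-8548))/(-6133) = (-2677 - 1/8548)*(-1/6133) = -22882997/8548*(-1/6133) = 22882997/52424884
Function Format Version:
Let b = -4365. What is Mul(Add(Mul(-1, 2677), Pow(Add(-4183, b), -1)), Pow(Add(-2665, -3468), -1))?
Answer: Rational(22882997, 52424884) ≈ 0.43649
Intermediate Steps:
Mul(Add(Mul(-1, 2677), Pow(Add(-4183, b), -1)), Pow(Add(-2665, -3468), -1)) = Mul(Add(Mul(-1, 2677), Pow(Add(-4183, -4365), -1)), Pow(Add(-2665, -3468), -1)) = Mul(Add(-2677, Pow(-8548, -1)), Pow(-6133, -1)) = Mul(Add(-2677, Rational(-1, 8548)), Rational(-1, 6133)) = Mul(Rational(-22882997, 8548), Rational(-1, 6133)) = Rational(22882997, 52424884)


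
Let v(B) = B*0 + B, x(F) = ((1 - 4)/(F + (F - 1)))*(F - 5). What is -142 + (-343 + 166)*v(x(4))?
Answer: -1525/7 ≈ -217.86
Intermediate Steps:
x(F) = -3*(-5 + F)/(-1 + 2*F) (x(F) = (-3/(F + (-1 + F)))*(-5 + F) = (-3/(-1 + 2*F))*(-5 + F) = -3*(-5 + F)/(-1 + 2*F))
v(B) = B (v(B) = 0 + B = B)
-142 + (-343 + 166)*v(x(4)) = -142 + (-343 + 166)*(3*(5 - 1*4)/(-1 + 2*4)) = -142 - 531*(5 - 4)/(-1 + 8) = -142 - 531/7 = -1525/7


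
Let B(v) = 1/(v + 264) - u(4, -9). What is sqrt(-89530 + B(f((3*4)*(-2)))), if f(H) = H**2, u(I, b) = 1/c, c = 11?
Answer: I*sqrt(1910966046990)/4620 ≈ 299.22*I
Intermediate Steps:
u(I, b) = 1/11
B(v) = -1/11 + 1/(264 + v) (B(v) = 1/(v + 264) - 1*1/11 = 1/(264 + v) - 1/11 = -1/11 + 1/(264 + v))
sqrt(-89530 + B(f((3*4)*(-2)))) = sqrt(-89530 + (-253 - ((3*4)*(-2))**2)/(11*(264 + ((3*4)*(-2))**2))) = sqrt(-89530 + (-253 - (12*(-2))**2)/(11*(264 + (12*(-2))**2))) = sqrt(-89530 + (-253 - 1*(-24)**2)/(11*(264 + (-24)**2))) = sqrt(-89530 + (-253 - 1*576)/(11*(264 + 576))) = sqrt(-89530 + (1/11)*(-253 - 576)/840) = sqrt(-89530 + (1/11)*(1/840)*(-829)) = sqrt(-89530 - 829/9240) = sqrt(-827258029/9240) = I*sqrt(1910966046990)/4620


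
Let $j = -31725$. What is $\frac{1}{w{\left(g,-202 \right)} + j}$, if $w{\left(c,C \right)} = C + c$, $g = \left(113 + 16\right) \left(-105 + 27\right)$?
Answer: $- \frac{1}{41989} \approx -2.3816 \cdot 10^{-5}$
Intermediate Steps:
$g = -10062$ ($g = 129 \left(-78\right) = -10062$)
$\frac{1}{w{\left(g,-202 \right)} + j} = \frac{1}{\left(-202 - 10062\right) - 31725} = \frac{1}{-10264 - 31725} = \frac{1}{-41989} = - \frac{1}{41989}$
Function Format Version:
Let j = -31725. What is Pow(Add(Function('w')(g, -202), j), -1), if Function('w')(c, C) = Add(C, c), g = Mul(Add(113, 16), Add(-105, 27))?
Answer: Rational(-1, 41989) ≈ -2.3816e-5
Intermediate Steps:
g = -10062 (g = Mul(129, -78) = -10062)
Pow(Add(Function('w')(g, -202), j), -1) = Pow(Add(Add(-202, -10062), -31725), -1) = Pow(Add(-10264, -31725), -1) = Pow(-41989, -1) = Rational(-1, 41989)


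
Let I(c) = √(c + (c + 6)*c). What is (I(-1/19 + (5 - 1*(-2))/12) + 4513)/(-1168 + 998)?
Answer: -4513/170 - 11*√1717/38760 ≈ -26.559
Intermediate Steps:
I(c) = √(c + c*(6 + c)) (I(c) = √(c + (6 + c)*c) = √(c + c*(6 + c)))
(I(-1/19 + (5 - 1*(-2))/12) + 4513)/(-1168 + 998) = (√((-1/19 + (5 - 1*(-2))/12)*(7 + (-1/19 + (5 - 1*(-2))/12))) + 4513)/(-1168 + 998) = (√((-1*1/19 + (5 + 2)*(1/12))*(7 + (-1*1/19 + (5 + 2)*(1/12)))) + 4513)/(-170) = (√((-1/19 + 7*(1/12))*(7 + (-1/19 + 7*(1/12)))) + 4513)*(-1/170) = (√((-1/19 + 7/12)*(7 + (-1/19 + 7/12))) + 4513)*(-1/170) = (√(121*(7 + 121/228)/228) + 4513)*(-1/170) = (√((121/228)*(1717/228)) + 4513)*(-1/170) = (√(207757/51984) + 4513)*(-1/170) = (11*√1717/228 + 4513)*(-1/170) = (4513 + 11*√1717/228)*(-1/170) = -4513/170 - 11*√1717/38760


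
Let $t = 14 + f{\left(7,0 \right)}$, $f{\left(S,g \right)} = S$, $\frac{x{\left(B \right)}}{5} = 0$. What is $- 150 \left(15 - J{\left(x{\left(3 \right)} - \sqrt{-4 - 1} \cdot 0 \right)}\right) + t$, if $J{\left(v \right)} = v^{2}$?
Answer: $-2229$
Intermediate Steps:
$x{\left(B \right)} = 0$ ($x{\left(B \right)} = 5 \cdot 0 = 0$)
$t = 21$ ($t = 14 + 7 = 21$)
$- 150 \left(15 - J{\left(x{\left(3 \right)} - \sqrt{-4 - 1} \cdot 0 \right)}\right) + t = - 150 \left(15 - \left(0 - \sqrt{-4 - 1} \cdot 0\right)^{2}\right) + 21 = - 150 \left(15 - \left(0 - \sqrt{-5} \cdot 0\right)^{2}\right) + 21 = - 150 \left(15 - \left(0 - i \sqrt{5} \cdot 0\right)^{2}\right) + 21 = - 150 \left(15 - \left(0 - 0\right)^{2}\right) + 21 = - 150 \left(15 - \left(0 + 0\right)^{2}\right) + 21 = - 150 \left(15 - 0^{2}\right) + 21 = - 150 \left(15 - 0\right) + 21 = - 150 \left(15 + 0\right) + 21 = \left(-150\right) 15 + 21 = -2250 + 21 = -2229$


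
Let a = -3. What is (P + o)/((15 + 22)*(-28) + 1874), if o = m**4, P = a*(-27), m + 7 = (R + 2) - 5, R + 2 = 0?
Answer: 20817/838 ≈ 24.841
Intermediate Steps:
R = -2 (R = -2 + 0 = -2)
m = -12 (m = -7 + ((-2 + 2) - 5) = -7 + (0 - 5) = -7 - 5 = -12)
P = 81 (P = -3*(-27) = 81)
o = 20736 (o = (-12)**4 = 20736)
(P + o)/((15 + 22)*(-28) + 1874) = (81 + 20736)/((15 + 22)*(-28) + 1874) = 20817/(37*(-28) + 1874) = 20817/(-1036 + 1874) = 20817/838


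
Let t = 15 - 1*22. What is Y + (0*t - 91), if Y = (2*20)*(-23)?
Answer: -1011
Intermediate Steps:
t = -7 (t = 15 - 22 = -7)
Y = -920 (Y = 40*(-23) = -920)
Y + (0*t - 91) = -920 + (0*(-7) - 91) = -920 + (0 - 91) = -920 - 91 = -1011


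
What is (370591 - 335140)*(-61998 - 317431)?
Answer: -13451137479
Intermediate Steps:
(370591 - 335140)*(-61998 - 317431) = 35451*(-379429) = -13451137479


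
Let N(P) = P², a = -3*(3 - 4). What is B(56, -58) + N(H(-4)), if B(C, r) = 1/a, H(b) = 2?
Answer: 13/3 ≈ 4.3333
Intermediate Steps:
a = 3 (a = -3*(-1) = 3)
B(C, r) = ⅓ (B(C, r) = 1/3 = ⅓)
B(56, -58) + N(H(-4)) = ⅓ + 2² = ⅓ + 4 = 13/3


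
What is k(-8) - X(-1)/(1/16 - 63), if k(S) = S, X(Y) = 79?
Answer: -6792/1007 ≈ -6.7448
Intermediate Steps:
k(-8) - X(-1)/(1/16 - 63) = -8 - 79/(1/16 - 63) = -8 - 79/(-1007/16) = -8 - 79*(-16)/1007 = -8 - 1*(-1264/1007) = -8 + 1264/1007 = -6792/1007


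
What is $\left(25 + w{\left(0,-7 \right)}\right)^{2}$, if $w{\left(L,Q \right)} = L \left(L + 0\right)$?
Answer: $625$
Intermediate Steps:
$w{\left(L,Q \right)} = L^{2}$ ($w{\left(L,Q \right)} = L L = L^{2}$)
$\left(25 + w{\left(0,-7 \right)}\right)^{2} = \left(25 + 0^{2}\right)^{2} = \left(25 + 0\right)^{2} = 25^{2} = 625$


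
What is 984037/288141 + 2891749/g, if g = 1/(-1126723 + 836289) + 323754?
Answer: 334526924151808001/27093658852542135 ≈ 12.347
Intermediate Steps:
g = 94029169235/290434 (g = 1/(-290434) + 323754 = -1/290434 + 323754 = 94029169235/290434 ≈ 3.2375e+5)
984037/288141 + 2891749/g = 984037/288141 + 2891749/(94029169235/290434) = 984037*(1/288141) + 2891749*(290434/94029169235) = 984037/288141 + 839862229066/94029169235 = 334526924151808001/27093658852542135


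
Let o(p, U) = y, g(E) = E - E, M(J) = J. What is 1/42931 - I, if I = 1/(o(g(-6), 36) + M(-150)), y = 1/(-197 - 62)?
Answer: 11157980/1667912281 ≈ 0.0066898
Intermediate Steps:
g(E) = 0
y = -1/259 (y = 1/(-259) = -1/259 ≈ -0.0038610)
o(p, U) = -1/259
I = -259/38851 (I = 1/(-1/259 - 150) = 1/(-38851/259) = -259/38851 ≈ -0.0066665)
1/42931 - I = 1/42931 - 1*(-259/38851) = 1/42931 + 259/38851 = 11157980/1667912281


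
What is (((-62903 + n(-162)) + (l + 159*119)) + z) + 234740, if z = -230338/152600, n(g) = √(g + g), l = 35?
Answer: 14557390731/76300 + 18*I ≈ 1.9079e+5 + 18.0*I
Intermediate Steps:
n(g) = √2*√g (n(g) = √(2*g) = √2*√g)
z = -115169/76300 (z = -230338*1/152600 = -115169/76300 ≈ -1.5094)
(((-62903 + n(-162)) + (l + 159*119)) + z) + 234740 = (((-62903 + √2*√(-162)) + (35 + 159*119)) - 115169/76300) + 234740 = (((-62903 + √2*(9*I*√2)) + (35 + 18921)) - 115169/76300) + 234740 = (((-62903 + 18*I) + 18956) - 115169/76300) + 234740 = ((-43947 + 18*I) - 115169/76300) + 234740 = (-3353271269/76300 + 18*I) + 234740 = 14557390731/76300 + 18*I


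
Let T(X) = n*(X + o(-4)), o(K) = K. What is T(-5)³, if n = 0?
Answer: 0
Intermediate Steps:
T(X) = 0 (T(X) = 0*(X - 4) = 0*(-4 + X) = 0)
T(-5)³ = 0³ = 0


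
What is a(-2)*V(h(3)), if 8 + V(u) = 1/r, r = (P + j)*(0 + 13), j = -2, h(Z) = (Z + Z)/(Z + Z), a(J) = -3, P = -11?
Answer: 4059/169 ≈ 24.018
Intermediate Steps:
h(Z) = 1 (h(Z) = (2*Z)/((2*Z)) = (2*Z)*(1/(2*Z)) = 1)
r = -169 (r = (-11 - 2)*(0 + 13) = -13*13 = -169)
V(u) = -1353/169 (V(u) = -8 + 1/(-169) = -8 - 1/169 = -1353/169)
a(-2)*V(h(3)) = -3*(-1353/169) = 4059/169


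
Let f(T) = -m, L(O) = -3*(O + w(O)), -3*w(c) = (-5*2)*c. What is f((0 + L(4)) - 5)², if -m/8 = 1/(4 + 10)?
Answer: 16/49 ≈ 0.32653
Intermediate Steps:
w(c) = 10*c/3 (w(c) = -(-5*2)*c/3 = -(-10)*c/3 = 10*c/3)
L(O) = -13*O (L(O) = -3*(O + 10*O/3) = -13*O)
m = -4/7 (m = -8/(4 + 10) = -8/14 = -8*1/14 = -4/7 ≈ -0.57143)
f(T) = 4/7 (f(T) = -1*(-4/7) = 4/7)
f((0 + L(4)) - 5)² = (4/7)² = 16/49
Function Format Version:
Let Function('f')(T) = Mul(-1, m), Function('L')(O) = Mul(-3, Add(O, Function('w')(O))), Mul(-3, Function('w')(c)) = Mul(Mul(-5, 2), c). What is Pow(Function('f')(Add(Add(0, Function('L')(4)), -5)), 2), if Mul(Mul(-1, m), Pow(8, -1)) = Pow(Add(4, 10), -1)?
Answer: Rational(16, 49) ≈ 0.32653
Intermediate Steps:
Function('w')(c) = Mul(Rational(10, 3), c) (Function('w')(c) = Mul(Rational(-1, 3), Mul(Mul(-5, 2), c)) = Mul(Rational(-1, 3), Mul(-10, c)) = Mul(Rational(10, 3), c))
Function('L')(O) = Mul(-13, O) (Function('L')(O) = Mul(-3, Add(O, Mul(Rational(10, 3), O))) = Mul(-3, Mul(Rational(13, 3), O)) = Mul(-13, O))
m = Rational(-4, 7) (m = Mul(-8, Pow(Add(4, 10), -1)) = Mul(-8, Pow(14, -1)) = Mul(-8, Rational(1, 14)) = Rational(-4, 7) ≈ -0.57143)
Function('f')(T) = Rational(4, 7) (Function('f')(T) = Mul(-1, Rational(-4, 7)) = Rational(4, 7))
Pow(Function('f')(Add(Add(0, Function('L')(4)), -5)), 2) = Pow(Rational(4, 7), 2) = Rational(16, 49)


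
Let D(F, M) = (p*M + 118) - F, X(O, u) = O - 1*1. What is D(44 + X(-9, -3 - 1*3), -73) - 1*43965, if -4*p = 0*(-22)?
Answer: -43881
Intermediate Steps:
p = 0 (p = -0*(-22) = -1/4*0 = 0)
X(O, u) = -1 + O (X(O, u) = O - 1 = -1 + O)
D(F, M) = 118 - F (D(F, M) = (0*M + 118) - F = (0 + 118) - F = 118 - F)
D(44 + X(-9, -3 - 1*3), -73) - 1*43965 = (118 - (44 + (-1 - 9))) - 1*43965 = (118 - (44 - 10)) - 43965 = (118 - 1*34) - 43965 = (118 - 34) - 43965 = 84 - 43965 = -43881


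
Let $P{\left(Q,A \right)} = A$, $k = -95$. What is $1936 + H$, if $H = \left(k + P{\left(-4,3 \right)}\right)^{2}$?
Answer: $10400$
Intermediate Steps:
$H = 8464$ ($H = \left(-95 + 3\right)^{2} = \left(-92\right)^{2} = 8464$)
$1936 + H = 1936 + 8464 = 10400$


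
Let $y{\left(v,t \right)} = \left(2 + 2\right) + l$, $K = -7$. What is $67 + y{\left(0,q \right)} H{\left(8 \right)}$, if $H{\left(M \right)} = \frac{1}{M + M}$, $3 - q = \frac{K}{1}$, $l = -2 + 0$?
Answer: $\frac{537}{8} \approx 67.125$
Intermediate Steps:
$l = -2$
$q = 10$ ($q = 3 - - \frac{7}{1} = 3 - \left(-7\right) 1 = 3 - -7 = 3 + 7 = 10$)
$H{\left(M \right)} = \frac{1}{2 M}$
$y{\left(v,t \right)} = 2$ ($y{\left(v,t \right)} = \left(2 + 2\right) - 2 = 4 - 2 = 2$)
$67 + y{\left(0,q \right)} H{\left(8 \right)} = 67 + 2 \frac{1}{2 \cdot 8} = 67 + 2 \cdot \frac{1}{2} \cdot \frac{1}{8} = 67 + 2 \cdot \frac{1}{16} = 67 + \frac{1}{8} = \frac{537}{8}$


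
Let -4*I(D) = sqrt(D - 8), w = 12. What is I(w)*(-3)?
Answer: 3/2 ≈ 1.5000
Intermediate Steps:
I(D) = -sqrt(-8 + D)/4 (I(D) = -sqrt(D - 8)/4 = -sqrt(-8 + D)/4)
I(w)*(-3) = -sqrt(-8 + 12)/4*(-3) = -sqrt(4)/4*(-3) = -1/4*2*(-3) = -1/2*(-3) = 3/2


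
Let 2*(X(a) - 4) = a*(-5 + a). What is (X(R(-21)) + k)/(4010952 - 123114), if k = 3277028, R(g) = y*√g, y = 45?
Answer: 2170513/2591892 - 25*I*√21/863964 ≈ 0.83742 - 0.0001326*I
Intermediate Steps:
R(g) = 45*√g
X(a) = 4 + a*(-5 + a)/2 (X(a) = 4 + (a*(-5 + a))/2 = 4 + a*(-5 + a)/2)
(X(R(-21)) + k)/(4010952 - 123114) = ((4 + (45*√(-21))²/2 - 225*√(-21)/2) + 3277028)/(4010952 - 123114) = ((4 + (45*(I*√21))²/2 - 225*I*√21/2) + 3277028)/3887838 = ((4 + (45*I*√21)²/2 - 225*I*√21/2) + 3277028)*(1/3887838) = ((4 + (½)*(-42525) - 225*I*√21/2) + 3277028)*(1/3887838) = ((4 - 42525/2 - 225*I*√21/2) + 3277028)*(1/3887838) = ((-42517/2 - 225*I*√21/2) + 3277028)*(1/3887838) = (6511539/2 - 225*I*√21/2)*(1/3887838) = 2170513/2591892 - 25*I*√21/863964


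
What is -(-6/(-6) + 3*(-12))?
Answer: 35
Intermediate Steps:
-(-6/(-6) + 3*(-12)) = -(-6*(-⅙) - 36) = -(1 - 36) = -1*(-35) = 35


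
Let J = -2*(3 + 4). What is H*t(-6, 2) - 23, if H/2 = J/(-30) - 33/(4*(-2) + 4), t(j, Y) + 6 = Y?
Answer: -1391/15 ≈ -92.733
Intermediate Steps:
t(j, Y) = -6 + Y
J = -14 (J = -2*7 = -14)
H = 523/30 (H = 2*(-14/(-30) - 33/(4*(-2) + 4)) = 2*(-14*(-1/30) - 33/(-8 + 4)) = 2*(7/15 - 33/(-4)) = 2*(7/15 - 33*(-¼)) = 2*(7/15 + 33/4) = 2*(523/60) = 523/30 ≈ 17.433)
H*t(-6, 2) - 23 = 523*(-6 + 2)/30 - 23 = (523/30)*(-4) - 23 = -1046/15 - 23 = -1391/15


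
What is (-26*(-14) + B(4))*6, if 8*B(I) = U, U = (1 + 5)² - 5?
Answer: 8829/4 ≈ 2207.3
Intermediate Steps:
U = 31 (U = 6² - 5 = 36 - 5 = 31)
B(I) = 31/8 (B(I) = (⅛)*31 = 31/8)
(-26*(-14) + B(4))*6 = (-26*(-14) + 31/8)*6 = (364 + 31/8)*6 = (2943/8)*6 = 8829/4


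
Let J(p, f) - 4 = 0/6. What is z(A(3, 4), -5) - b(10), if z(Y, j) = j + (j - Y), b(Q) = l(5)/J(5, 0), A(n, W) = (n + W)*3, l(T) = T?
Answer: -129/4 ≈ -32.250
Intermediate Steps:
J(p, f) = 4 (J(p, f) = 4 + 0/6 = 4 + 0*(⅙) = 4 + 0 = 4)
A(n, W) = 3*W + 3*n (A(n, W) = (W + n)*3 = 3*W + 3*n)
b(Q) = 5/4
z(Y, j) = -Y + 2*j
z(A(3, 4), -5) - b(10) = (-(3*4 + 3*3) + 2*(-5)) - 1*5/4 = (-(12 + 9) - 10) - 5/4 = (-1*21 - 10) - 5/4 = (-21 - 10) - 5/4 = -31 - 5/4 = -129/4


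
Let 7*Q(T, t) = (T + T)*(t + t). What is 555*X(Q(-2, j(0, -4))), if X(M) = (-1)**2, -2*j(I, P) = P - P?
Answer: 555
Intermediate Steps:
j(I, P) = 0 (j(I, P) = -(P - P)/2 = -1/2*0 = 0)
Q(T, t) = 4*T*t/7 (Q(T, t) = ((T + T)*(t + t))/7 = ((2*T)*(2*t))/7 = (4*T*t)/7 = 4*T*t/7)
X(M) = 1
555*X(Q(-2, j(0, -4))) = 555*1 = 555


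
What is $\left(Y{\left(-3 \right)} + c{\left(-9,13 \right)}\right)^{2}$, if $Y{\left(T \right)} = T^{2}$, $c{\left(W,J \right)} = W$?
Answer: $0$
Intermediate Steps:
$\left(Y{\left(-3 \right)} + c{\left(-9,13 \right)}\right)^{2} = \left(\left(-3\right)^{2} - 9\right)^{2} = \left(9 - 9\right)^{2} = 0^{2} = 0$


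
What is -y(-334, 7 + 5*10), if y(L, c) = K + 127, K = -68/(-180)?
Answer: -5732/45 ≈ -127.38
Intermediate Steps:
K = 17/45 (K = -68*(-1/180) = 17/45 ≈ 0.37778)
y(L, c) = 5732/45 (y(L, c) = 17/45 + 127 = 5732/45)
-y(-334, 7 + 5*10) = -1*5732/45 = -5732/45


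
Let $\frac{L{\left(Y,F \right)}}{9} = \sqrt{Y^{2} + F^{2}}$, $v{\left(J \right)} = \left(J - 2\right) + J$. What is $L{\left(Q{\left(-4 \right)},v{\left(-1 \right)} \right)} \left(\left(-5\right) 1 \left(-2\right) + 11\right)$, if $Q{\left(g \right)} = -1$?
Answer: $189 \sqrt{17} \approx 779.27$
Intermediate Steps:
$v{\left(J \right)} = -2 + 2 J$ ($v{\left(J \right)} = \left(-2 + J\right) + J = -2 + 2 J$)
$L{\left(Y,F \right)} = 9 \sqrt{F^{2} + Y^{2}}$ ($L{\left(Y,F \right)} = 9 \sqrt{Y^{2} + F^{2}} = 9 \sqrt{F^{2} + Y^{2}}$)
$L{\left(Q{\left(-4 \right)},v{\left(-1 \right)} \right)} \left(\left(-5\right) 1 \left(-2\right) + 11\right) = 9 \sqrt{\left(-2 + 2 \left(-1\right)\right)^{2} + \left(-1\right)^{2}} \left(\left(-5\right) 1 \left(-2\right) + 11\right) = 9 \sqrt{\left(-2 - 2\right)^{2} + 1} \left(\left(-5\right) \left(-2\right) + 11\right) = 9 \sqrt{\left(-4\right)^{2} + 1} \left(10 + 11\right) = 9 \sqrt{16 + 1} \cdot 21 = 9 \sqrt{17} \cdot 21 = 189 \sqrt{17}$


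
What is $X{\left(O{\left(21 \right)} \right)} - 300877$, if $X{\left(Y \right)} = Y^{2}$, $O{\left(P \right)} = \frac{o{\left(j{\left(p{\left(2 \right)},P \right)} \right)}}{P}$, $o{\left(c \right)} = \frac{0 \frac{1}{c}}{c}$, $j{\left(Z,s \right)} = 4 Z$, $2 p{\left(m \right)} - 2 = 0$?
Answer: $-300877$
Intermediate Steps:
$p{\left(m \right)} = 1$ ($p{\left(m \right)} = 1 + \frac{1}{2} \cdot 0 = 1 + 0 = 1$)
$o{\left(c \right)} = 0$ ($o{\left(c \right)} = \frac{0}{c} = 0$)
$O{\left(P \right)} = 0$ ($O{\left(P \right)} = \frac{0}{P} = 0$)
$X{\left(O{\left(21 \right)} \right)} - 300877 = 0^{2} - 300877 = 0 - 300877 = -300877$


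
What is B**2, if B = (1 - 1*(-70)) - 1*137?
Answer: 4356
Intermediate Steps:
B = -66 (B = (1 + 70) - 137 = 71 - 137 = -66)
B**2 = (-66)**2 = 4356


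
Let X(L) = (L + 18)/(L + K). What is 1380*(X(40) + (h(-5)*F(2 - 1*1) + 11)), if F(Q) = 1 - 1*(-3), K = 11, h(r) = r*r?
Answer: 2630740/17 ≈ 1.5475e+5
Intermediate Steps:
h(r) = r²
X(L) = (18 + L)/(11 + L) (X(L) = (L + 18)/(L + 11) = (18 + L)/(11 + L))
F(Q) = 4 (F(Q) = 1 + 3 = 4)
1380*(X(40) + (h(-5)*F(2 - 1*1) + 11)) = 1380*((18 + 40)/(11 + 40) + ((-5)²*4 + 11)) = 1380*(58/51 + (25*4 + 11)) = 1380*((1/51)*58 + (100 + 11)) = 1380*(58/51 + 111) = 1380*(5719/51) = 2630740/17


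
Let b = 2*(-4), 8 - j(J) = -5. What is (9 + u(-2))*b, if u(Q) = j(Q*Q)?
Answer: -176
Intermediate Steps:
j(J) = 13 (j(J) = 8 - 1*(-5) = 8 + 5 = 13)
u(Q) = 13
b = -8
(9 + u(-2))*b = (9 + 13)*(-8) = 22*(-8) = -176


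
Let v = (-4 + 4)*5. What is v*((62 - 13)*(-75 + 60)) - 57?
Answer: -57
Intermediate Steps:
v = 0 (v = 0*5 = 0)
v*((62 - 13)*(-75 + 60)) - 57 = 0*((62 - 13)*(-75 + 60)) - 57 = 0*(49*(-15)) - 57 = 0*(-735) - 57 = 0 - 57 = -57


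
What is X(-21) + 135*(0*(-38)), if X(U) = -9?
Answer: -9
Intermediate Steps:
X(-21) + 135*(0*(-38)) = -9 + 135*(0*(-38)) = -9 + 135*0 = -9 + 0 = -9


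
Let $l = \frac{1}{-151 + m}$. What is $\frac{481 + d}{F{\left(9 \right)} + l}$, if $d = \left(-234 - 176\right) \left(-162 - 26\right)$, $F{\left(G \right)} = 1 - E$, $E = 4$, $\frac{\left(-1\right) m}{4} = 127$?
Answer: $- \frac{51112699}{1978} \approx -25841.0$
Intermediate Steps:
$m = -508$ ($m = \left(-4\right) 127 = -508$)
$F{\left(G \right)} = -3$ ($F{\left(G \right)} = 1 - 4 = -3$)
$l = - \frac{1}{659}$ ($l = \frac{1}{-151 - 508} = \frac{1}{-659} = - \frac{1}{659} \approx -0.0015175$)
$d = 77080$ ($d = \left(-410\right) \left(-188\right) = 77080$)
$\frac{481 + d}{F{\left(9 \right)} + l} = \frac{481 + 77080}{-3 - \frac{1}{659}} = \frac{77561}{- \frac{1978}{659}} = 77561 \left(- \frac{659}{1978}\right) = - \frac{51112699}{1978}$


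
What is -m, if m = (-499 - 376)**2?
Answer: -765625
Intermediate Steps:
m = 765625 (m = (-875)**2 = 765625)
-m = -1*765625 = -765625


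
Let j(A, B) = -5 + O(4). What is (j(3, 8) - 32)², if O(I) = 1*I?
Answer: 1089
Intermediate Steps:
O(I) = I
j(A, B) = -1 (j(A, B) = -5 + 4 = -1)
(j(3, 8) - 32)² = (-1 - 32)² = (-33)² = 1089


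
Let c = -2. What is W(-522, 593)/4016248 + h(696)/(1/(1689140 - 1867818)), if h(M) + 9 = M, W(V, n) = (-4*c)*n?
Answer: -61625201876773/502031 ≈ -1.2275e+8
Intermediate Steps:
W(V, n) = 8*n (W(V, n) = (-4*(-2))*n = 8*n)
h(M) = -9 + M
W(-522, 593)/4016248 + h(696)/(1/(1689140 - 1867818)) = (8*593)/4016248 + (-9 + 696)/(1/(1689140 - 1867818)) = 4744*(1/4016248) + 687/(1/(-178678)) = 593/502031 + 687/(-1/178678) = 593/502031 + 687*(-178678) = 593/502031 - 122751786 = -61625201876773/502031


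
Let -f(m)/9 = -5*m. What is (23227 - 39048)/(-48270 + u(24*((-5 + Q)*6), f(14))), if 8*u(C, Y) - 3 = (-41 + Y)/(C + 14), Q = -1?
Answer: 107582800/328234039 ≈ 0.32776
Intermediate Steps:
f(m) = 45*m (f(m) = -(-45)*m = 45*m)
u(C, Y) = 3/8 + (-41 + Y)/(8*(14 + C)) (u(C, Y) = 3/8 + ((-41 + Y)/(C + 14))/8 = 3/8 + ((-41 + Y)/(14 + C))/8 = 3/8 + (-41 + Y)/(8*(14 + C)))
(23227 - 39048)/(-48270 + u(24*((-5 + Q)*6), f(14))) = (23227 - 39048)/(-48270 + (1 + 45*14 + 3*(24*((-5 - 1)*6)))/(8*(14 + 24*((-5 - 1)*6)))) = -15821/(-48270 + (1 + 630 + 3*(24*(-6*6)))/(8*(14 + 24*(-6*6)))) = -15821/(-48270 + (1 + 630 + 3*(24*(-36)))/(8*(14 + 24*(-36)))) = -15821/(-48270 + (1 + 630 + 3*(-864))/(8*(14 - 864))) = -15821/(-48270 + (1/8)*(1 + 630 - 2592)/(-850)) = -15821/(-48270 + (1/8)*(-1/850)*(-1961)) = -15821/(-48270 + 1961/6800) = -15821/(-328234039/6800) = -15821*(-6800/328234039) = 107582800/328234039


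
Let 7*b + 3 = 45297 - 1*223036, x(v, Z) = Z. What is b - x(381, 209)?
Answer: -179205/7 ≈ -25601.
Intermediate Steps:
b = -177742/7 (b = -3/7 + (45297 - 1*223036)/7 = -3/7 + (45297 - 223036)/7 = -3/7 + (⅐)*(-177739) = -3/7 - 177739/7 = -177742/7 ≈ -25392.)
b - x(381, 209) = -177742/7 - 1*209 = -177742/7 - 209 = -179205/7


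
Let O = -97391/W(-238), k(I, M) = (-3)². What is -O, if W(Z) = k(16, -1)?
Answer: 97391/9 ≈ 10821.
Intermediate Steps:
k(I, M) = 9
W(Z) = 9
O = -97391/9 ≈ -10821.
-O = -1*(-97391/9) = 97391/9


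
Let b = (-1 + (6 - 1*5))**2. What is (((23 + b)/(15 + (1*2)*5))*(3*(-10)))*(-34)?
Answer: 4692/5 ≈ 938.40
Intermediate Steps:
b = 0 (b = (-1 + (6 - 5))**2 = (-1 + 1)**2 = 0**2 = 0)
(((23 + b)/(15 + (1*2)*5))*(3*(-10)))*(-34) = (((23 + 0)/(15 + (1*2)*5))*(3*(-10)))*(-34) = ((23/(15 + 2*5))*(-30))*(-34) = ((23/(15 + 10))*(-30))*(-34) = ((23/25)*(-30))*(-34) = -138/5*(-34) = 4692/5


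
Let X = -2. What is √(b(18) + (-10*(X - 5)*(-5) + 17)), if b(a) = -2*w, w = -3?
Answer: I*√327 ≈ 18.083*I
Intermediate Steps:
b(a) = 6 (b(a) = -2*(-3) = 6)
√(b(18) + (-10*(X - 5)*(-5) + 17)) = √(6 + (-10*(-2 - 5)*(-5) + 17)) = √(6 + (-(-70)*(-5) + 17)) = √(6 + (-10*35 + 17)) = √(6 + (-350 + 17)) = √(6 - 333) = √(-327) = I*√327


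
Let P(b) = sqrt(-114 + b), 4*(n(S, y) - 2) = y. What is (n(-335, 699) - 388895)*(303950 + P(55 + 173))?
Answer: -236301824175/2 - 1554873*sqrt(114)/4 ≈ -1.1816e+11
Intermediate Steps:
n(S, y) = 2 + y/4
(n(-335, 699) - 388895)*(303950 + P(55 + 173)) = ((2 + (1/4)*699) - 388895)*(303950 + sqrt(-114 + (55 + 173))) = ((2 + 699/4) - 388895)*(303950 + sqrt(-114 + 228)) = (707/4 - 388895)*(303950 + sqrt(114)) = -1554873*(303950 + sqrt(114))/4 = -236301824175/2 - 1554873*sqrt(114)/4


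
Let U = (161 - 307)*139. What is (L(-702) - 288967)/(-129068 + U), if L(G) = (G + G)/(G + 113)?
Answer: 170200159/87974218 ≈ 1.9347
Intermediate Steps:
U = -20294 (U = -146*139 = -20294)
L(G) = 2*G/(113 + G) (L(G) = (2*G)/(113 + G) = 2*G/(113 + G))
(L(-702) - 288967)/(-129068 + U) = (2*(-702)/(113 - 702) - 288967)/(-129068 - 20294) = (2*(-702)/(-589) - 288967)/(-149362) = (2*(-702)*(-1/589) - 288967)*(-1/149362) = (1404/589 - 288967)*(-1/149362) = -170200159/589*(-1/149362) = 170200159/87974218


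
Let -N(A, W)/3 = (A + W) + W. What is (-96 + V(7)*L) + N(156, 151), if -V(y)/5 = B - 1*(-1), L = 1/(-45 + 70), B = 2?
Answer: -7353/5 ≈ -1470.6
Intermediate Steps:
L = 1/25 ≈ 0.040000
V(y) = -15 (V(y) = -5*(2 - 1*(-1)) = -5*(2 + 1) = -5*3 = -15)
N(A, W) = -6*W - 3*A (N(A, W) = -3*((A + W) + W) = -3*(A + 2*W) = -6*W - 3*A)
(-96 + V(7)*L) + N(156, 151) = (-96 - 15*1/25) + (-6*151 - 3*156) = (-96 - 3/5) + (-906 - 468) = -483/5 - 1374 = -7353/5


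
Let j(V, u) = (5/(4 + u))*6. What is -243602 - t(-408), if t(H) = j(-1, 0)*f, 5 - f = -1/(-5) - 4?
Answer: -243668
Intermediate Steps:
j(V, u) = 30/(4 + u)
f = 44/5 (f = 5 - (-1/(-5) - 4) = 5 - (-⅕*(-1) - 4) = 5 - (⅕ - 4) = 5 - 1*(-19/5) = 5 + 19/5 = 44/5 ≈ 8.8000)
t(H) = 66 (t(H) = (30/(4 + 0))*(44/5) = (30/4)*(44/5) = (30*(¼))*(44/5) = (15/2)*(44/5) = 66)
-243602 - t(-408) = -243602 - 1*66 = -243602 - 66 = -243668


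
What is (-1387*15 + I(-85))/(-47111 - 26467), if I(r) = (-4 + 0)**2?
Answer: 20789/73578 ≈ 0.28254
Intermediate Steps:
I(r) = 16 (I(r) = (-4)**2 = 16)
(-1387*15 + I(-85))/(-47111 - 26467) = (-1387*15 + 16)/(-47111 - 26467) = (-20805 + 16)/(-73578) = -20789*(-1/73578) = 20789/73578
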